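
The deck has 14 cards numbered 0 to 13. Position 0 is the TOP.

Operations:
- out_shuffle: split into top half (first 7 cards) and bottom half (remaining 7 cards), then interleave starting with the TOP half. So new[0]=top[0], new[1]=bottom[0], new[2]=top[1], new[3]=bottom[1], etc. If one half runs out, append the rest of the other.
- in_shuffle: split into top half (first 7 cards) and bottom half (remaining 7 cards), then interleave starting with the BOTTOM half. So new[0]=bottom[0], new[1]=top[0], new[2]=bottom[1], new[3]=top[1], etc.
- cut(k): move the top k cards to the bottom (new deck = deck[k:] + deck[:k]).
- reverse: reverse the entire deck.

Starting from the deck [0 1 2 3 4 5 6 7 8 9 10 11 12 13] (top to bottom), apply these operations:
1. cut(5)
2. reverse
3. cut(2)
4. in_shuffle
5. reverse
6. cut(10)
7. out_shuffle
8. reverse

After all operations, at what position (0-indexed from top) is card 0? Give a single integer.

Answer: 2

Derivation:
After op 1 (cut(5)): [5 6 7 8 9 10 11 12 13 0 1 2 3 4]
After op 2 (reverse): [4 3 2 1 0 13 12 11 10 9 8 7 6 5]
After op 3 (cut(2)): [2 1 0 13 12 11 10 9 8 7 6 5 4 3]
After op 4 (in_shuffle): [9 2 8 1 7 0 6 13 5 12 4 11 3 10]
After op 5 (reverse): [10 3 11 4 12 5 13 6 0 7 1 8 2 9]
After op 6 (cut(10)): [1 8 2 9 10 3 11 4 12 5 13 6 0 7]
After op 7 (out_shuffle): [1 4 8 12 2 5 9 13 10 6 3 0 11 7]
After op 8 (reverse): [7 11 0 3 6 10 13 9 5 2 12 8 4 1]
Card 0 is at position 2.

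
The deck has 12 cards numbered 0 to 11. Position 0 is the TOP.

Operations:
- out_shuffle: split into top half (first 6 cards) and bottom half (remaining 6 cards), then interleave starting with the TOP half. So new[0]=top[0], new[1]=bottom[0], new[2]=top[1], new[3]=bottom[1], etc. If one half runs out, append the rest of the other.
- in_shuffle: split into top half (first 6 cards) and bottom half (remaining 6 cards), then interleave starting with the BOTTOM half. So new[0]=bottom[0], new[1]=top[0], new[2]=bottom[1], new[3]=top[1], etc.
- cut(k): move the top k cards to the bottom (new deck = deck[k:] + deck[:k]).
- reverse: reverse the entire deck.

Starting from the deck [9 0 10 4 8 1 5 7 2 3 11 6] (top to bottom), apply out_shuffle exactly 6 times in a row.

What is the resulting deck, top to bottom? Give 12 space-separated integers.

After op 1 (out_shuffle): [9 5 0 7 10 2 4 3 8 11 1 6]
After op 2 (out_shuffle): [9 4 5 3 0 8 7 11 10 1 2 6]
After op 3 (out_shuffle): [9 7 4 11 5 10 3 1 0 2 8 6]
After op 4 (out_shuffle): [9 3 7 1 4 0 11 2 5 8 10 6]
After op 5 (out_shuffle): [9 11 3 2 7 5 1 8 4 10 0 6]
After op 6 (out_shuffle): [9 1 11 8 3 4 2 10 7 0 5 6]

Answer: 9 1 11 8 3 4 2 10 7 0 5 6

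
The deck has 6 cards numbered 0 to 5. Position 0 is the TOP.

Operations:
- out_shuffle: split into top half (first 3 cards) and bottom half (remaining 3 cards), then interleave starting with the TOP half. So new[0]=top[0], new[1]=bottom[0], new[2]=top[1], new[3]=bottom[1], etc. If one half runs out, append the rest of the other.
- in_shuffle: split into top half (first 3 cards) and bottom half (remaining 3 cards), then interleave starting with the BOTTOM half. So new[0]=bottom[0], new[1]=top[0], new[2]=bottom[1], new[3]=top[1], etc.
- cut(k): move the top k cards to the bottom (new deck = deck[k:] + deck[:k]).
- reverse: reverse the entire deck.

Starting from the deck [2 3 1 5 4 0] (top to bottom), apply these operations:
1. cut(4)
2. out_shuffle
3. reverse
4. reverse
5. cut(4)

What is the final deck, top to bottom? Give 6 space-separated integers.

Answer: 2 5 4 3 0 1

Derivation:
After op 1 (cut(4)): [4 0 2 3 1 5]
After op 2 (out_shuffle): [4 3 0 1 2 5]
After op 3 (reverse): [5 2 1 0 3 4]
After op 4 (reverse): [4 3 0 1 2 5]
After op 5 (cut(4)): [2 5 4 3 0 1]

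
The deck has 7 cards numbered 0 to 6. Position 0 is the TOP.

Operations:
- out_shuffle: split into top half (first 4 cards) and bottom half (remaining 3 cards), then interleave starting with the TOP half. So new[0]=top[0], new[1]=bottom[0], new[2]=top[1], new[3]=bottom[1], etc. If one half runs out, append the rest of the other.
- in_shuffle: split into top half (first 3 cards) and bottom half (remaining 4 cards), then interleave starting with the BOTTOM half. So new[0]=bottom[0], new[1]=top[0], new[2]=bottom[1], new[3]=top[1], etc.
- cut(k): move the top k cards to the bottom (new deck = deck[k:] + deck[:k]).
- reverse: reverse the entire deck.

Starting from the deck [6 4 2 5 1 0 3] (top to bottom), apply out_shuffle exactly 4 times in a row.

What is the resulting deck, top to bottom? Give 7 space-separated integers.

Answer: 6 1 4 0 2 3 5

Derivation:
After op 1 (out_shuffle): [6 1 4 0 2 3 5]
After op 2 (out_shuffle): [6 2 1 3 4 5 0]
After op 3 (out_shuffle): [6 4 2 5 1 0 3]
After op 4 (out_shuffle): [6 1 4 0 2 3 5]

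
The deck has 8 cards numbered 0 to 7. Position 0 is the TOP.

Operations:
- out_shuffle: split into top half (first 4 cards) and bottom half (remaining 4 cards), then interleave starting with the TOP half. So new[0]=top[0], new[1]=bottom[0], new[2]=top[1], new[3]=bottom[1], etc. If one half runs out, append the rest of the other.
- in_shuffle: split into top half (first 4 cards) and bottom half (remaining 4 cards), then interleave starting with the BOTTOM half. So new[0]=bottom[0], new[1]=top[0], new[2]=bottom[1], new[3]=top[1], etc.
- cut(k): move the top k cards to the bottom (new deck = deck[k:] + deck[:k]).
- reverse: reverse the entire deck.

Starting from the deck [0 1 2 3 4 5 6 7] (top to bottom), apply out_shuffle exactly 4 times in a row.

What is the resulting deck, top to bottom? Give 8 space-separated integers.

Answer: 0 4 1 5 2 6 3 7

Derivation:
After op 1 (out_shuffle): [0 4 1 5 2 6 3 7]
After op 2 (out_shuffle): [0 2 4 6 1 3 5 7]
After op 3 (out_shuffle): [0 1 2 3 4 5 6 7]
After op 4 (out_shuffle): [0 4 1 5 2 6 3 7]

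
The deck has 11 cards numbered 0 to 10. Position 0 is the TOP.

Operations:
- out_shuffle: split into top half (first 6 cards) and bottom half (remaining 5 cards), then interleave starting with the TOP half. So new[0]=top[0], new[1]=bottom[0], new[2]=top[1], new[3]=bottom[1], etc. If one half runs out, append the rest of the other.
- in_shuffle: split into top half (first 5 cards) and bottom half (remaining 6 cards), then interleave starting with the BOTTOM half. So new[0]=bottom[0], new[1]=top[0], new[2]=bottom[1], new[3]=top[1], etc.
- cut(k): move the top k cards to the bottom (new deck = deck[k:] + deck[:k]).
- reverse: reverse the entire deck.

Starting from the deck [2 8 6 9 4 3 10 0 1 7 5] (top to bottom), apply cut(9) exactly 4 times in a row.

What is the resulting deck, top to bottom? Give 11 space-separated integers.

After op 1 (cut(9)): [7 5 2 8 6 9 4 3 10 0 1]
After op 2 (cut(9)): [0 1 7 5 2 8 6 9 4 3 10]
After op 3 (cut(9)): [3 10 0 1 7 5 2 8 6 9 4]
After op 4 (cut(9)): [9 4 3 10 0 1 7 5 2 8 6]

Answer: 9 4 3 10 0 1 7 5 2 8 6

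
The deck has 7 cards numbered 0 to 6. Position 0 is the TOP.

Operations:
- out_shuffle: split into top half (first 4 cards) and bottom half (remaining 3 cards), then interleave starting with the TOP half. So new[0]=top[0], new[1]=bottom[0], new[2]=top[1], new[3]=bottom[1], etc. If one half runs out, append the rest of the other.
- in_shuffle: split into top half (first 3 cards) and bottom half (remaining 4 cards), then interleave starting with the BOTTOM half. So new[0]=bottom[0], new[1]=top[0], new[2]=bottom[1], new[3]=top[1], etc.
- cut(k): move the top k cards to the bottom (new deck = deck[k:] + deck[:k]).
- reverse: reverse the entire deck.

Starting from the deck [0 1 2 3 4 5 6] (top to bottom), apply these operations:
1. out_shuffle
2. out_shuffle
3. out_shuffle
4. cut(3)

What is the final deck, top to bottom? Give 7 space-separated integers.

After op 1 (out_shuffle): [0 4 1 5 2 6 3]
After op 2 (out_shuffle): [0 2 4 6 1 3 5]
After op 3 (out_shuffle): [0 1 2 3 4 5 6]
After op 4 (cut(3)): [3 4 5 6 0 1 2]

Answer: 3 4 5 6 0 1 2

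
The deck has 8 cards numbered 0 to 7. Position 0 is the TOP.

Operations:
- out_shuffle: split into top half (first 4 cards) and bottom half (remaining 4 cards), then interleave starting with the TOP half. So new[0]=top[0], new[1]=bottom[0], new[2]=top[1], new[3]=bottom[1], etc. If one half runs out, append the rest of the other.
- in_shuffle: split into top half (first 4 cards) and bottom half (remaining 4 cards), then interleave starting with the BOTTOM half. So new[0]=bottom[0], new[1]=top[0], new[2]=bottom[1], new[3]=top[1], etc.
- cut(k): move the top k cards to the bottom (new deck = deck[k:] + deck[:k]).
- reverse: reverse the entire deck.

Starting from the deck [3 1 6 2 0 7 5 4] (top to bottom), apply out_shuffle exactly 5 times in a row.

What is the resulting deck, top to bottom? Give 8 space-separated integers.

Answer: 3 6 0 5 1 2 7 4

Derivation:
After op 1 (out_shuffle): [3 0 1 7 6 5 2 4]
After op 2 (out_shuffle): [3 6 0 5 1 2 7 4]
After op 3 (out_shuffle): [3 1 6 2 0 7 5 4]
After op 4 (out_shuffle): [3 0 1 7 6 5 2 4]
After op 5 (out_shuffle): [3 6 0 5 1 2 7 4]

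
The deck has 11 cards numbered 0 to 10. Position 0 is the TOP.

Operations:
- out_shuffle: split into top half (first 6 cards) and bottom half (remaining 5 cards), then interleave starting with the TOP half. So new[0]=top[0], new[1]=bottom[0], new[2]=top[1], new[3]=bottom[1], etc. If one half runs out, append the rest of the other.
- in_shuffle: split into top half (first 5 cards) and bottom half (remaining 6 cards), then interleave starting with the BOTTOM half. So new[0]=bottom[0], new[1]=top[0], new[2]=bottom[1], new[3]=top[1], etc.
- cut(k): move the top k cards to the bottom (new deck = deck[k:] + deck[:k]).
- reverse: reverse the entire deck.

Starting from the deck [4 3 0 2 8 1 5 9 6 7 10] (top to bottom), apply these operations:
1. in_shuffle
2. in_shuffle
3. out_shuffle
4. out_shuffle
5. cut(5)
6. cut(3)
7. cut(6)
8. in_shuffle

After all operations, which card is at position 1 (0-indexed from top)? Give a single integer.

Answer: 9

Derivation:
After op 1 (in_shuffle): [1 4 5 3 9 0 6 2 7 8 10]
After op 2 (in_shuffle): [0 1 6 4 2 5 7 3 8 9 10]
After op 3 (out_shuffle): [0 7 1 3 6 8 4 9 2 10 5]
After op 4 (out_shuffle): [0 4 7 9 1 2 3 10 6 5 8]
After op 5 (cut(5)): [2 3 10 6 5 8 0 4 7 9 1]
After op 6 (cut(3)): [6 5 8 0 4 7 9 1 2 3 10]
After op 7 (cut(6)): [9 1 2 3 10 6 5 8 0 4 7]
After op 8 (in_shuffle): [6 9 5 1 8 2 0 3 4 10 7]
Position 1: card 9.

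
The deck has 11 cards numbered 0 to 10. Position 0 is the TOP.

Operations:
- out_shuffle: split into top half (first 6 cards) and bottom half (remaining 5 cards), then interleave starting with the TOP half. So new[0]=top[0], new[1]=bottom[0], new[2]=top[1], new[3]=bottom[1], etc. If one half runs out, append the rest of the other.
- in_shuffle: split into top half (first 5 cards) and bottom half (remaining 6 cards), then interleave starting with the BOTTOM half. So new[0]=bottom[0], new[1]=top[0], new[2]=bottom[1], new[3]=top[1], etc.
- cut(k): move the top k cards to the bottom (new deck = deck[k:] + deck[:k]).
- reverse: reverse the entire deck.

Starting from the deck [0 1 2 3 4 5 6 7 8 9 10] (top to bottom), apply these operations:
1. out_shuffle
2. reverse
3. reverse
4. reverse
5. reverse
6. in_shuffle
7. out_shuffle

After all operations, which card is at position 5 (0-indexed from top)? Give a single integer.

Answer: 10

Derivation:
After op 1 (out_shuffle): [0 6 1 7 2 8 3 9 4 10 5]
After op 2 (reverse): [5 10 4 9 3 8 2 7 1 6 0]
After op 3 (reverse): [0 6 1 7 2 8 3 9 4 10 5]
After op 4 (reverse): [5 10 4 9 3 8 2 7 1 6 0]
After op 5 (reverse): [0 6 1 7 2 8 3 9 4 10 5]
After op 6 (in_shuffle): [8 0 3 6 9 1 4 7 10 2 5]
After op 7 (out_shuffle): [8 4 0 7 3 10 6 2 9 5 1]
Position 5: card 10.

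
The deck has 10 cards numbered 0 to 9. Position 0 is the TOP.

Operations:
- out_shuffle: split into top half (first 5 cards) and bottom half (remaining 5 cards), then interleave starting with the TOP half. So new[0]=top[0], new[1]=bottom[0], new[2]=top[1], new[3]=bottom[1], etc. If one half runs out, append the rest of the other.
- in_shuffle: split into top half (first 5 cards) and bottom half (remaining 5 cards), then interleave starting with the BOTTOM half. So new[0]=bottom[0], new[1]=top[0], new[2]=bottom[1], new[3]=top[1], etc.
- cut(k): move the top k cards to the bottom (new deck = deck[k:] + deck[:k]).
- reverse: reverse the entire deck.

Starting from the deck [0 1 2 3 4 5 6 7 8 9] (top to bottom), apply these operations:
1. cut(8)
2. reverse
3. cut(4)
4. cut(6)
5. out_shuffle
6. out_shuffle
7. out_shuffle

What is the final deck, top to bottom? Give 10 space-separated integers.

Answer: 7 9 0 1 2 3 4 5 6 8

Derivation:
After op 1 (cut(8)): [8 9 0 1 2 3 4 5 6 7]
After op 2 (reverse): [7 6 5 4 3 2 1 0 9 8]
After op 3 (cut(4)): [3 2 1 0 9 8 7 6 5 4]
After op 4 (cut(6)): [7 6 5 4 3 2 1 0 9 8]
After op 5 (out_shuffle): [7 2 6 1 5 0 4 9 3 8]
After op 6 (out_shuffle): [7 0 2 4 6 9 1 3 5 8]
After op 7 (out_shuffle): [7 9 0 1 2 3 4 5 6 8]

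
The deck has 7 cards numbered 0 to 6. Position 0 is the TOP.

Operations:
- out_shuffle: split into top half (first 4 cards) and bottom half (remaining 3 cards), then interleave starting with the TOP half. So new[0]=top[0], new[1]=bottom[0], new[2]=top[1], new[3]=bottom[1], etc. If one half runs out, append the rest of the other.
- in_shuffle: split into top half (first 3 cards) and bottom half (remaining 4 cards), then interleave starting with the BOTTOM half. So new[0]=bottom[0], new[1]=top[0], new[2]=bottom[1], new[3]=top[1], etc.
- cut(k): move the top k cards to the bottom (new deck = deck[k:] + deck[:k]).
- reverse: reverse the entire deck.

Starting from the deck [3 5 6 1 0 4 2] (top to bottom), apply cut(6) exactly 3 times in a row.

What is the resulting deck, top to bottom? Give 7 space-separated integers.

After op 1 (cut(6)): [2 3 5 6 1 0 4]
After op 2 (cut(6)): [4 2 3 5 6 1 0]
After op 3 (cut(6)): [0 4 2 3 5 6 1]

Answer: 0 4 2 3 5 6 1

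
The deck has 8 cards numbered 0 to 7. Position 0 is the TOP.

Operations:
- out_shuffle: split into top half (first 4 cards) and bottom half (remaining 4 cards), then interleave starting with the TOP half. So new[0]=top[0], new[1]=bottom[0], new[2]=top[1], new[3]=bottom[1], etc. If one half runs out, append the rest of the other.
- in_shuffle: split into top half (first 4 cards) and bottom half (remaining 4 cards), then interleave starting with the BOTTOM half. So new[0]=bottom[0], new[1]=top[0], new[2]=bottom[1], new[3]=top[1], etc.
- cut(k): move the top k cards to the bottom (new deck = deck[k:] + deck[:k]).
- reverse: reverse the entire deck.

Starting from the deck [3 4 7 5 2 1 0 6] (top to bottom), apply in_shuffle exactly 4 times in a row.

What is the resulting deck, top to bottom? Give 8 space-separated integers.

After op 1 (in_shuffle): [2 3 1 4 0 7 6 5]
After op 2 (in_shuffle): [0 2 7 3 6 1 5 4]
After op 3 (in_shuffle): [6 0 1 2 5 7 4 3]
After op 4 (in_shuffle): [5 6 7 0 4 1 3 2]

Answer: 5 6 7 0 4 1 3 2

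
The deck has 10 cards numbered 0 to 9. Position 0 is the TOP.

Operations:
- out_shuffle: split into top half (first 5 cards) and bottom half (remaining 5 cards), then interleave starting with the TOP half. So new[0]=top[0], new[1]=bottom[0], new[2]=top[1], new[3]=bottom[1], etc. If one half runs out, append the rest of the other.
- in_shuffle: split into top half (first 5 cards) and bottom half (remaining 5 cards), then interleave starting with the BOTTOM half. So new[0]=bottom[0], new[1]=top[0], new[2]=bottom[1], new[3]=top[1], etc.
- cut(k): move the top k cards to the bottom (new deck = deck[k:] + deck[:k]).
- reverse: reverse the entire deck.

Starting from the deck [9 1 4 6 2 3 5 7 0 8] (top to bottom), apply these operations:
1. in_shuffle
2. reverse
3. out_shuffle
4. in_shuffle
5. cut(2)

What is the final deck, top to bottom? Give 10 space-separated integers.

Answer: 0 7 9 8 4 1 3 6 5 2

Derivation:
After op 1 (in_shuffle): [3 9 5 1 7 4 0 6 8 2]
After op 2 (reverse): [2 8 6 0 4 7 1 5 9 3]
After op 3 (out_shuffle): [2 7 8 1 6 5 0 9 4 3]
After op 4 (in_shuffle): [5 2 0 7 9 8 4 1 3 6]
After op 5 (cut(2)): [0 7 9 8 4 1 3 6 5 2]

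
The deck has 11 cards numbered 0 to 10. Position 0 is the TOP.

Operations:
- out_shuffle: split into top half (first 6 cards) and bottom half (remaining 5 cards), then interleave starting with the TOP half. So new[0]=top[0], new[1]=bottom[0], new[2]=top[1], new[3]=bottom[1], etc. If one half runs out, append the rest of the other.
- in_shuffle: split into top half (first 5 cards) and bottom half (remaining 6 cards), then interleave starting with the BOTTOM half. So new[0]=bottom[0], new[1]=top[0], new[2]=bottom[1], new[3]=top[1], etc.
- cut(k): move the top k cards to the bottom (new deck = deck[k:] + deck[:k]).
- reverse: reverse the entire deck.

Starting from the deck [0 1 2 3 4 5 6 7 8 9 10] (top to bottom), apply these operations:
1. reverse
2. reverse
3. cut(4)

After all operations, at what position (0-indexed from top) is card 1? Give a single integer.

Answer: 8

Derivation:
After op 1 (reverse): [10 9 8 7 6 5 4 3 2 1 0]
After op 2 (reverse): [0 1 2 3 4 5 6 7 8 9 10]
After op 3 (cut(4)): [4 5 6 7 8 9 10 0 1 2 3]
Card 1 is at position 8.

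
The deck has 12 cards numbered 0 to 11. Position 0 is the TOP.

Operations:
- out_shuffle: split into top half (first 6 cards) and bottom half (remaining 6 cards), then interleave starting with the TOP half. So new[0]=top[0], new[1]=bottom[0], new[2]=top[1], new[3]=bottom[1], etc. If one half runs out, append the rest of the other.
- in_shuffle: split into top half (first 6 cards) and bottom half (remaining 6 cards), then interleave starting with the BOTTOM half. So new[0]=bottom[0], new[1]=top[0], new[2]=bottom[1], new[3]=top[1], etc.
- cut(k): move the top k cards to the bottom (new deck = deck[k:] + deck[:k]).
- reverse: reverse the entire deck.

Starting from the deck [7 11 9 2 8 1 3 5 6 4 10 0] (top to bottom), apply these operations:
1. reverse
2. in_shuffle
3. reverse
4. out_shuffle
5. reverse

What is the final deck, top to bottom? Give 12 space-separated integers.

After op 1 (reverse): [0 10 4 6 5 3 1 8 2 9 11 7]
After op 2 (in_shuffle): [1 0 8 10 2 4 9 6 11 5 7 3]
After op 3 (reverse): [3 7 5 11 6 9 4 2 10 8 0 1]
After op 4 (out_shuffle): [3 4 7 2 5 10 11 8 6 0 9 1]
After op 5 (reverse): [1 9 0 6 8 11 10 5 2 7 4 3]

Answer: 1 9 0 6 8 11 10 5 2 7 4 3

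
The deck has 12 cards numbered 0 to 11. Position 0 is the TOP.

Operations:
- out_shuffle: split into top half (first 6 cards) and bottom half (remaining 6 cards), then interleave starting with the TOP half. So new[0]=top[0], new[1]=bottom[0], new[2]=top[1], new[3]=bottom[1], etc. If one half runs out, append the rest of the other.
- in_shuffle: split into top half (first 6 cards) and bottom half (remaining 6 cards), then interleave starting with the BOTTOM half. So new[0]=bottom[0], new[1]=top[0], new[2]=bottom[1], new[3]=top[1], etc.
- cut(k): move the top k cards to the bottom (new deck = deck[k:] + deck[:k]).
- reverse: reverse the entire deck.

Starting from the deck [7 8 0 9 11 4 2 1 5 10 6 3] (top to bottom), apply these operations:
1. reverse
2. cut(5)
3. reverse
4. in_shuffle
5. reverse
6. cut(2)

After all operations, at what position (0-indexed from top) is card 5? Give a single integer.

After op 1 (reverse): [3 6 10 5 1 2 4 11 9 0 8 7]
After op 2 (cut(5)): [2 4 11 9 0 8 7 3 6 10 5 1]
After op 3 (reverse): [1 5 10 6 3 7 8 0 9 11 4 2]
After op 4 (in_shuffle): [8 1 0 5 9 10 11 6 4 3 2 7]
After op 5 (reverse): [7 2 3 4 6 11 10 9 5 0 1 8]
After op 6 (cut(2)): [3 4 6 11 10 9 5 0 1 8 7 2]
Card 5 is at position 6.

Answer: 6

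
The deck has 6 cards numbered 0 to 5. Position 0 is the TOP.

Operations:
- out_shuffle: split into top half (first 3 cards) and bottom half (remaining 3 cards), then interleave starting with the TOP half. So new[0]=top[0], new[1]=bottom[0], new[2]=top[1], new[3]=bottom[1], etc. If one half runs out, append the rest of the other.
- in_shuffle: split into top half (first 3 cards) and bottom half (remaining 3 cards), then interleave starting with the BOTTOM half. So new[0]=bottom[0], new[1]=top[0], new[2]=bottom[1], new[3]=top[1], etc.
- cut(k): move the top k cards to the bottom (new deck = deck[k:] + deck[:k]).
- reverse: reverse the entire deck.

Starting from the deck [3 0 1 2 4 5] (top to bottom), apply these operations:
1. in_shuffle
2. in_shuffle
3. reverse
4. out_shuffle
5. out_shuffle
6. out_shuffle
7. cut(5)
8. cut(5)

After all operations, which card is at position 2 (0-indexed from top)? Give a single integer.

After op 1 (in_shuffle): [2 3 4 0 5 1]
After op 2 (in_shuffle): [0 2 5 3 1 4]
After op 3 (reverse): [4 1 3 5 2 0]
After op 4 (out_shuffle): [4 5 1 2 3 0]
After op 5 (out_shuffle): [4 2 5 3 1 0]
After op 6 (out_shuffle): [4 3 2 1 5 0]
After op 7 (cut(5)): [0 4 3 2 1 5]
After op 8 (cut(5)): [5 0 4 3 2 1]
Position 2: card 4.

Answer: 4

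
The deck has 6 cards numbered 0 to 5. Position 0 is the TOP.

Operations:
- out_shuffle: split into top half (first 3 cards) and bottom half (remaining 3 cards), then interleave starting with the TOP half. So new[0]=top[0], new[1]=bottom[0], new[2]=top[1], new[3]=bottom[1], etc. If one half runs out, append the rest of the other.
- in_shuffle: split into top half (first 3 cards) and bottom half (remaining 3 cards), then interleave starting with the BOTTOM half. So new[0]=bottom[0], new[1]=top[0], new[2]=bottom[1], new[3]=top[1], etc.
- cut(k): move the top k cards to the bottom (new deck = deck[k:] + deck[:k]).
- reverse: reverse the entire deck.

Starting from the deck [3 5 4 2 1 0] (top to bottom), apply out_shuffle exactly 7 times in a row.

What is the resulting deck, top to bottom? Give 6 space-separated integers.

Answer: 3 4 1 5 2 0

Derivation:
After op 1 (out_shuffle): [3 2 5 1 4 0]
After op 2 (out_shuffle): [3 1 2 4 5 0]
After op 3 (out_shuffle): [3 4 1 5 2 0]
After op 4 (out_shuffle): [3 5 4 2 1 0]
After op 5 (out_shuffle): [3 2 5 1 4 0]
After op 6 (out_shuffle): [3 1 2 4 5 0]
After op 7 (out_shuffle): [3 4 1 5 2 0]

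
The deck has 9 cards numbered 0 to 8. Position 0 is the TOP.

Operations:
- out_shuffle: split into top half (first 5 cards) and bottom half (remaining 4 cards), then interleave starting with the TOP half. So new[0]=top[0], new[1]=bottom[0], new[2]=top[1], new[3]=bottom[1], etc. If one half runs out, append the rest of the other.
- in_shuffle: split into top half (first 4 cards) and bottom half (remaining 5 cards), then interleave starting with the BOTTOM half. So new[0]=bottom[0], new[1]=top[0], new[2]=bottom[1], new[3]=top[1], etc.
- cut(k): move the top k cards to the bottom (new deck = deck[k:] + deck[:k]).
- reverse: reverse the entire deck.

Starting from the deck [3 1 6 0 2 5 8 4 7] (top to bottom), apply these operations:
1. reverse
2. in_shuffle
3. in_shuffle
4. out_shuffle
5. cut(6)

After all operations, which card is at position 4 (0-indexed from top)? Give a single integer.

After op 1 (reverse): [7 4 8 5 2 0 6 1 3]
After op 2 (in_shuffle): [2 7 0 4 6 8 1 5 3]
After op 3 (in_shuffle): [6 2 8 7 1 0 5 4 3]
After op 4 (out_shuffle): [6 0 2 5 8 4 7 3 1]
After op 5 (cut(6)): [7 3 1 6 0 2 5 8 4]
Position 4: card 0.

Answer: 0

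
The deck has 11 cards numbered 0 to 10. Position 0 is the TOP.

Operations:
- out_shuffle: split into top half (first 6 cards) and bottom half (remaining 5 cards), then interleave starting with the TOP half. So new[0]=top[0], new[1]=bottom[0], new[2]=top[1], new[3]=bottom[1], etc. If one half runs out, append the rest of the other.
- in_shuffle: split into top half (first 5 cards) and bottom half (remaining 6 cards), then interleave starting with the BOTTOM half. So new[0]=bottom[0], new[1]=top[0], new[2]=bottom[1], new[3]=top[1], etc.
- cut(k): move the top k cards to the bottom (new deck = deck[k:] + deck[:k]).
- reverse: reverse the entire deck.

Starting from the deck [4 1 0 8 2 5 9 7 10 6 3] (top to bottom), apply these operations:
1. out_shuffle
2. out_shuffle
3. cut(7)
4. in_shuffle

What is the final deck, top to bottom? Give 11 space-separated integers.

After op 1 (out_shuffle): [4 9 1 7 0 10 8 6 2 3 5]
After op 2 (out_shuffle): [4 8 9 6 1 2 7 3 0 5 10]
After op 3 (cut(7)): [3 0 5 10 4 8 9 6 1 2 7]
After op 4 (in_shuffle): [8 3 9 0 6 5 1 10 2 4 7]

Answer: 8 3 9 0 6 5 1 10 2 4 7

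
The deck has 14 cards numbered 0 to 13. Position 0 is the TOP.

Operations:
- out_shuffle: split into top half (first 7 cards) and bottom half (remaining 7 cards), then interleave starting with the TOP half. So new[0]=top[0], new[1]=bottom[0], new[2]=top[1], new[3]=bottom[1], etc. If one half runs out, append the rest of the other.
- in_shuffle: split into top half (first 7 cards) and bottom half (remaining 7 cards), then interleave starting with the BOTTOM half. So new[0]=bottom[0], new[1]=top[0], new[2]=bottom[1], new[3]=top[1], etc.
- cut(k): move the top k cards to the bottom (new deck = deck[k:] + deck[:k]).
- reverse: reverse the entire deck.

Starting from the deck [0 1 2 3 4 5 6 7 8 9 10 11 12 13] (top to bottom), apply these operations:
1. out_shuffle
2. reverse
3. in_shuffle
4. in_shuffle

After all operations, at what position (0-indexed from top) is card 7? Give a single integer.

After op 1 (out_shuffle): [0 7 1 8 2 9 3 10 4 11 5 12 6 13]
After op 2 (reverse): [13 6 12 5 11 4 10 3 9 2 8 1 7 0]
After op 3 (in_shuffle): [3 13 9 6 2 12 8 5 1 11 7 4 0 10]
After op 4 (in_shuffle): [5 3 1 13 11 9 7 6 4 2 0 12 10 8]
Card 7 is at position 6.

Answer: 6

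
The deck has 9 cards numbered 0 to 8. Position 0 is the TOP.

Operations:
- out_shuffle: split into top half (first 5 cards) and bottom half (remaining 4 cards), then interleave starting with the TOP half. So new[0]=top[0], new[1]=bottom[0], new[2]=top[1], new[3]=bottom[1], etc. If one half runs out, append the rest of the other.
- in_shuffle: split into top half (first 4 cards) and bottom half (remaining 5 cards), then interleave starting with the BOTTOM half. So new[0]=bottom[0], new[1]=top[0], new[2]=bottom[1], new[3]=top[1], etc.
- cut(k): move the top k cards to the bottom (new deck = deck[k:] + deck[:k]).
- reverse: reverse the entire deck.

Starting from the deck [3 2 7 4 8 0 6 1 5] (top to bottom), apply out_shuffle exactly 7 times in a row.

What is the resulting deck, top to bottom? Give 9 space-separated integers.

Answer: 3 0 2 6 7 1 4 5 8

Derivation:
After op 1 (out_shuffle): [3 0 2 6 7 1 4 5 8]
After op 2 (out_shuffle): [3 1 0 4 2 5 6 8 7]
After op 3 (out_shuffle): [3 5 1 6 0 8 4 7 2]
After op 4 (out_shuffle): [3 8 5 4 1 7 6 2 0]
After op 5 (out_shuffle): [3 7 8 6 5 2 4 0 1]
After op 6 (out_shuffle): [3 2 7 4 8 0 6 1 5]
After op 7 (out_shuffle): [3 0 2 6 7 1 4 5 8]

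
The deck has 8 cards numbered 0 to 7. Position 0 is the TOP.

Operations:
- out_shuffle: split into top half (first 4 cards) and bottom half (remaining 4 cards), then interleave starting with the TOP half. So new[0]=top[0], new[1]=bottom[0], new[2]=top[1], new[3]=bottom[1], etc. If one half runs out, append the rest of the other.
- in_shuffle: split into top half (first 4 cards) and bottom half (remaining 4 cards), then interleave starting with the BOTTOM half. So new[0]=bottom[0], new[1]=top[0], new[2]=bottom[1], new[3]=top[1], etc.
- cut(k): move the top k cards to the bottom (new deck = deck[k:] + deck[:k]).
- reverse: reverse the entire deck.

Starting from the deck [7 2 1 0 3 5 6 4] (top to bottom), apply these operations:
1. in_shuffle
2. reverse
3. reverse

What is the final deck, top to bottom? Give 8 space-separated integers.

After op 1 (in_shuffle): [3 7 5 2 6 1 4 0]
After op 2 (reverse): [0 4 1 6 2 5 7 3]
After op 3 (reverse): [3 7 5 2 6 1 4 0]

Answer: 3 7 5 2 6 1 4 0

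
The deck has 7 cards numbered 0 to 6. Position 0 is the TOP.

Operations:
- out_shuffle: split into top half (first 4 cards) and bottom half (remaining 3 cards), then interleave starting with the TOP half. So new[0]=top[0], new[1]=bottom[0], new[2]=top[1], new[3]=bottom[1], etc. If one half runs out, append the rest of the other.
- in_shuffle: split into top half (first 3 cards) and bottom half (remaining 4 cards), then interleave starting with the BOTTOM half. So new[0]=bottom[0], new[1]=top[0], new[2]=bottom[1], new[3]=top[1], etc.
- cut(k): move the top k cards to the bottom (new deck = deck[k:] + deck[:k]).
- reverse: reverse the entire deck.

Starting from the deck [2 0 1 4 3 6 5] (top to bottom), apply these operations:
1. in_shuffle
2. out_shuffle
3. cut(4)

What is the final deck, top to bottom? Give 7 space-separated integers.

Answer: 3 5 0 4 6 2 1

Derivation:
After op 1 (in_shuffle): [4 2 3 0 6 1 5]
After op 2 (out_shuffle): [4 6 2 1 3 5 0]
After op 3 (cut(4)): [3 5 0 4 6 2 1]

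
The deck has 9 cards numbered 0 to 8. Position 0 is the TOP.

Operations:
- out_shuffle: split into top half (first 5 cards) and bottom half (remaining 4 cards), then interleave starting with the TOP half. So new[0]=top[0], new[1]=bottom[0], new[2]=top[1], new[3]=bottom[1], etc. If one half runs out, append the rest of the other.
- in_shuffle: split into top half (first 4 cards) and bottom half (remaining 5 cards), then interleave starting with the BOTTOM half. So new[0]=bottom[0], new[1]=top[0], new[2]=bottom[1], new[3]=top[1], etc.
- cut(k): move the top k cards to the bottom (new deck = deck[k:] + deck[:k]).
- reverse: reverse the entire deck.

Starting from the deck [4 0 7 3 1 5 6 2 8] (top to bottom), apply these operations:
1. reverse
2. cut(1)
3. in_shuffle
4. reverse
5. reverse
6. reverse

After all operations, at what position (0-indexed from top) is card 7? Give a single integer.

After op 1 (reverse): [8 2 6 5 1 3 7 0 4]
After op 2 (cut(1)): [2 6 5 1 3 7 0 4 8]
After op 3 (in_shuffle): [3 2 7 6 0 5 4 1 8]
After op 4 (reverse): [8 1 4 5 0 6 7 2 3]
After op 5 (reverse): [3 2 7 6 0 5 4 1 8]
After op 6 (reverse): [8 1 4 5 0 6 7 2 3]
Card 7 is at position 6.

Answer: 6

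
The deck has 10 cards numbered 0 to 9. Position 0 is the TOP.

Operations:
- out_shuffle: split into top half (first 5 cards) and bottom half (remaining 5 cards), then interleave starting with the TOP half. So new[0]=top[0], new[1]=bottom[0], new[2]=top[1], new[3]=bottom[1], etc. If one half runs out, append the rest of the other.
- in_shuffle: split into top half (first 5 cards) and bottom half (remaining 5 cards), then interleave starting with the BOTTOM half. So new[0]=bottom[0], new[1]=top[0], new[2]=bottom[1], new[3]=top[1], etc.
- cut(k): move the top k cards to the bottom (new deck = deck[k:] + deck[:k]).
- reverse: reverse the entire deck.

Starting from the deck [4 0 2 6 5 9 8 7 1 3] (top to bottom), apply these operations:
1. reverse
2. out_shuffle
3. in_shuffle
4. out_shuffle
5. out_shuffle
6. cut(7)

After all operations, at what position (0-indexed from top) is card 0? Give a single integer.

Answer: 0

Derivation:
After op 1 (reverse): [3 1 7 8 9 5 6 2 0 4]
After op 2 (out_shuffle): [3 5 1 6 7 2 8 0 9 4]
After op 3 (in_shuffle): [2 3 8 5 0 1 9 6 4 7]
After op 4 (out_shuffle): [2 1 3 9 8 6 5 4 0 7]
After op 5 (out_shuffle): [2 6 1 5 3 4 9 0 8 7]
After op 6 (cut(7)): [0 8 7 2 6 1 5 3 4 9]
Card 0 is at position 0.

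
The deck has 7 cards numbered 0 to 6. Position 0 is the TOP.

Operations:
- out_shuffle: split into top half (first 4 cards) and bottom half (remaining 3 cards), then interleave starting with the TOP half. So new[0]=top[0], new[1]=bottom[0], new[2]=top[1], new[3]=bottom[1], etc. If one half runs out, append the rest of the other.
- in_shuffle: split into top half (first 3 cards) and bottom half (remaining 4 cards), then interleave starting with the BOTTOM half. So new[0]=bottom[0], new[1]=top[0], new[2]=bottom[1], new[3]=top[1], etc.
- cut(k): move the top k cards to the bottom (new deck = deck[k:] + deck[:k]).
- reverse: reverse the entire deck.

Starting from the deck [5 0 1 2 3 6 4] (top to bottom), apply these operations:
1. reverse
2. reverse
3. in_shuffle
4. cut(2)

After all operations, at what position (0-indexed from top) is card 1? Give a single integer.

Answer: 3

Derivation:
After op 1 (reverse): [4 6 3 2 1 0 5]
After op 2 (reverse): [5 0 1 2 3 6 4]
After op 3 (in_shuffle): [2 5 3 0 6 1 4]
After op 4 (cut(2)): [3 0 6 1 4 2 5]
Card 1 is at position 3.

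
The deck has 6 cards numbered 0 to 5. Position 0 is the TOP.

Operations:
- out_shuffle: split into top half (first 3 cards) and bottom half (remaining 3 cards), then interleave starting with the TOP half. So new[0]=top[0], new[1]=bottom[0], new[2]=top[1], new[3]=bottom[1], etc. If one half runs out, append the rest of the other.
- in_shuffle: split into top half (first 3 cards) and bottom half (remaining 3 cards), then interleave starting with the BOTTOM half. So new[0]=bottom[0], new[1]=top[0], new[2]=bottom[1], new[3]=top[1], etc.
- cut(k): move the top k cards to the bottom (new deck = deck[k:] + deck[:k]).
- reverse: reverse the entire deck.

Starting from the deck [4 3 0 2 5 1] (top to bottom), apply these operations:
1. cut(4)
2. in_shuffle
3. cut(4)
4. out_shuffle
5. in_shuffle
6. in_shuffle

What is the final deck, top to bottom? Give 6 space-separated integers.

After op 1 (cut(4)): [5 1 4 3 0 2]
After op 2 (in_shuffle): [3 5 0 1 2 4]
After op 3 (cut(4)): [2 4 3 5 0 1]
After op 4 (out_shuffle): [2 5 4 0 3 1]
After op 5 (in_shuffle): [0 2 3 5 1 4]
After op 6 (in_shuffle): [5 0 1 2 4 3]

Answer: 5 0 1 2 4 3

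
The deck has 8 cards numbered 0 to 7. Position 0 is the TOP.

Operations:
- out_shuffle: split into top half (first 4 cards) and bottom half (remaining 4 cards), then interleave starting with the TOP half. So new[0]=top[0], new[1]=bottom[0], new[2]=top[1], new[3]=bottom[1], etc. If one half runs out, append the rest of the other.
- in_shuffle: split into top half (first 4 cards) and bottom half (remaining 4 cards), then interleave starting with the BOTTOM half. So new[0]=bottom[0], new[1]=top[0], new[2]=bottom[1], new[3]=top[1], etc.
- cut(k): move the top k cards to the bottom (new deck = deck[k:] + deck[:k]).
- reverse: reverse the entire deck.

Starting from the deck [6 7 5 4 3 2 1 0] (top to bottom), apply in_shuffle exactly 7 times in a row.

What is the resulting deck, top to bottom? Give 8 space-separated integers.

Answer: 3 6 2 7 1 5 0 4

Derivation:
After op 1 (in_shuffle): [3 6 2 7 1 5 0 4]
After op 2 (in_shuffle): [1 3 5 6 0 2 4 7]
After op 3 (in_shuffle): [0 1 2 3 4 5 7 6]
After op 4 (in_shuffle): [4 0 5 1 7 2 6 3]
After op 5 (in_shuffle): [7 4 2 0 6 5 3 1]
After op 6 (in_shuffle): [6 7 5 4 3 2 1 0]
After op 7 (in_shuffle): [3 6 2 7 1 5 0 4]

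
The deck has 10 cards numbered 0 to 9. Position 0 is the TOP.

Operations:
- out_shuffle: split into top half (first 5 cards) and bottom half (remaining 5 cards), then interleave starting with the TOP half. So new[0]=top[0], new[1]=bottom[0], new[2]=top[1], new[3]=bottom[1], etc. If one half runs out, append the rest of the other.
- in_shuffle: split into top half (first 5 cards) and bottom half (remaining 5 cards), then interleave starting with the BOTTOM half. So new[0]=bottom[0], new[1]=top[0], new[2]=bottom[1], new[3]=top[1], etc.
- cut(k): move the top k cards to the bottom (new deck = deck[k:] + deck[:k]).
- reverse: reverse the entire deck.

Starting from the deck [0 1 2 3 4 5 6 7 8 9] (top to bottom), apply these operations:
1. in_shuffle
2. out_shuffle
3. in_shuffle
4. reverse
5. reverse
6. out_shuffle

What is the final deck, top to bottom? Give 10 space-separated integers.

After op 1 (in_shuffle): [5 0 6 1 7 2 8 3 9 4]
After op 2 (out_shuffle): [5 2 0 8 6 3 1 9 7 4]
After op 3 (in_shuffle): [3 5 1 2 9 0 7 8 4 6]
After op 4 (reverse): [6 4 8 7 0 9 2 1 5 3]
After op 5 (reverse): [3 5 1 2 9 0 7 8 4 6]
After op 6 (out_shuffle): [3 0 5 7 1 8 2 4 9 6]

Answer: 3 0 5 7 1 8 2 4 9 6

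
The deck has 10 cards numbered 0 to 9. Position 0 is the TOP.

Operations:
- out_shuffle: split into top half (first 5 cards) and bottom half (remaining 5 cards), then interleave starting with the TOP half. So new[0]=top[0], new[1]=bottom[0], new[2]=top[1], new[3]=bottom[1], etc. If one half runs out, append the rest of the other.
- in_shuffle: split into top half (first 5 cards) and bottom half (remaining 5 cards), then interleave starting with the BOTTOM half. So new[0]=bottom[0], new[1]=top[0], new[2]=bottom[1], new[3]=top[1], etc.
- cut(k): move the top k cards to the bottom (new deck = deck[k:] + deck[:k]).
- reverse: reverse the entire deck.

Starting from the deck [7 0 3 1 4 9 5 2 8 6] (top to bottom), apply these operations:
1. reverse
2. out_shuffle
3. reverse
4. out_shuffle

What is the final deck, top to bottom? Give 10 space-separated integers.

After op 1 (reverse): [6 8 2 5 9 4 1 3 0 7]
After op 2 (out_shuffle): [6 4 8 1 2 3 5 0 9 7]
After op 3 (reverse): [7 9 0 5 3 2 1 8 4 6]
After op 4 (out_shuffle): [7 2 9 1 0 8 5 4 3 6]

Answer: 7 2 9 1 0 8 5 4 3 6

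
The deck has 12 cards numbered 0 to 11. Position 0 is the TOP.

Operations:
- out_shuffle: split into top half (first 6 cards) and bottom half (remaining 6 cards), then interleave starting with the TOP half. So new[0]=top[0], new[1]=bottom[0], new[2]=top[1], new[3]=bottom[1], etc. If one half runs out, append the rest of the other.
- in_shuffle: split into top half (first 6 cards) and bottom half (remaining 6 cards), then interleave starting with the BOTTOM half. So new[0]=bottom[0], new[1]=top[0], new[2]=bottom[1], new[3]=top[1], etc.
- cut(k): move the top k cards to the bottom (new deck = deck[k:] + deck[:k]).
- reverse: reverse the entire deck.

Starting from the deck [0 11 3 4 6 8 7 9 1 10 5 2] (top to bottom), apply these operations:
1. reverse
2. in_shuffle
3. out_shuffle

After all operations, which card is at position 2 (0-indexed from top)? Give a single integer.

After op 1 (reverse): [2 5 10 1 9 7 8 6 4 3 11 0]
After op 2 (in_shuffle): [8 2 6 5 4 10 3 1 11 9 0 7]
After op 3 (out_shuffle): [8 3 2 1 6 11 5 9 4 0 10 7]
Position 2: card 2.

Answer: 2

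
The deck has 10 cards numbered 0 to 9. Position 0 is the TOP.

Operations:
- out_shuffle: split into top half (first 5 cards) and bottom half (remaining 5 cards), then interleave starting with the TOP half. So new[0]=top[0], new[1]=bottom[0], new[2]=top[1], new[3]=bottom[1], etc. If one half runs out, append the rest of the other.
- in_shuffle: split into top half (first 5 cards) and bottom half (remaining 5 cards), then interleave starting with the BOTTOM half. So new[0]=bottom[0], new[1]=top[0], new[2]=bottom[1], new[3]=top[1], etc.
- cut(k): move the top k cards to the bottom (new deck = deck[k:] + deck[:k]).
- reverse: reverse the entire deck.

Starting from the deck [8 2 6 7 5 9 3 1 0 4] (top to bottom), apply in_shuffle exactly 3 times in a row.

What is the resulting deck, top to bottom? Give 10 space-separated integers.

Answer: 3 6 4 9 2 0 5 8 1 7

Derivation:
After op 1 (in_shuffle): [9 8 3 2 1 6 0 7 4 5]
After op 2 (in_shuffle): [6 9 0 8 7 3 4 2 5 1]
After op 3 (in_shuffle): [3 6 4 9 2 0 5 8 1 7]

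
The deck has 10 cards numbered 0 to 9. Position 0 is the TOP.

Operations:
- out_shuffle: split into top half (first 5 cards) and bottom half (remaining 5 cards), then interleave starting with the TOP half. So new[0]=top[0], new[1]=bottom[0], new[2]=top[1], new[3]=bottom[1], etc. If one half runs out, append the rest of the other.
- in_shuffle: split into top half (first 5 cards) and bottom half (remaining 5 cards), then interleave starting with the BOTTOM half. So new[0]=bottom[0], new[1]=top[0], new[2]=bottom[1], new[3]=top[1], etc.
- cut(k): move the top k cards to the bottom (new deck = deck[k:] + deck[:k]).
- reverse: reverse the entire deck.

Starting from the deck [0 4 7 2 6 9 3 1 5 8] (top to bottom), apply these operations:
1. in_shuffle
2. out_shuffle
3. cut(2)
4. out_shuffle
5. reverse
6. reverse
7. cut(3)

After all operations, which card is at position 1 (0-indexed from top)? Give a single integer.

After op 1 (in_shuffle): [9 0 3 4 1 7 5 2 8 6]
After op 2 (out_shuffle): [9 7 0 5 3 2 4 8 1 6]
After op 3 (cut(2)): [0 5 3 2 4 8 1 6 9 7]
After op 4 (out_shuffle): [0 8 5 1 3 6 2 9 4 7]
After op 5 (reverse): [7 4 9 2 6 3 1 5 8 0]
After op 6 (reverse): [0 8 5 1 3 6 2 9 4 7]
After op 7 (cut(3)): [1 3 6 2 9 4 7 0 8 5]
Position 1: card 3.

Answer: 3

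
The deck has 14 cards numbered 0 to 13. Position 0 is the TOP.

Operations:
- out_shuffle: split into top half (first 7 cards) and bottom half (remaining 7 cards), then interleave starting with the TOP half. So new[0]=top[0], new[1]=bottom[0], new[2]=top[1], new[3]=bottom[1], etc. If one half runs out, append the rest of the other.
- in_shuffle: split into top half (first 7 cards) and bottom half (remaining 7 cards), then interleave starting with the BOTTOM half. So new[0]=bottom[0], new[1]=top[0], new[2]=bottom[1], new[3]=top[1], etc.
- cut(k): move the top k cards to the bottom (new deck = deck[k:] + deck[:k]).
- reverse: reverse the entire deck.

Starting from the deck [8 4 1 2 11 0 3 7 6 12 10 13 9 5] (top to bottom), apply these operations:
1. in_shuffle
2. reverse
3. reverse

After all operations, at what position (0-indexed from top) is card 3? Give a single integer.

Answer: 13

Derivation:
After op 1 (in_shuffle): [7 8 6 4 12 1 10 2 13 11 9 0 5 3]
After op 2 (reverse): [3 5 0 9 11 13 2 10 1 12 4 6 8 7]
After op 3 (reverse): [7 8 6 4 12 1 10 2 13 11 9 0 5 3]
Card 3 is at position 13.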